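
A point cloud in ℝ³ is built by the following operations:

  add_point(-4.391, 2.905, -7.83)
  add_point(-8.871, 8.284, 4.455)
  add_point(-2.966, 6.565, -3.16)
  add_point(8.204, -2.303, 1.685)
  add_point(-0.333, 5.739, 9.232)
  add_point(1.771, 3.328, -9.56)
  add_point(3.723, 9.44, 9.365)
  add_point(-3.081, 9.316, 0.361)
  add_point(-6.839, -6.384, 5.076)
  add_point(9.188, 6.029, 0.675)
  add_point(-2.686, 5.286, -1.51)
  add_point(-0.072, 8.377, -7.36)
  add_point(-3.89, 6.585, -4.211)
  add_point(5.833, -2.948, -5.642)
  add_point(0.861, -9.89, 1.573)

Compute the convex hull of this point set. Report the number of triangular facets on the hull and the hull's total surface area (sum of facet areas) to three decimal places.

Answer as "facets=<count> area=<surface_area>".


facets=20 area=965.042

Hull vertices (12/15): indices [0, 1, 3, 4, 5, 6, 7, 8, 9, 11, 13, 14].

Per-facet area ½‖(b−a)×(c−a)‖:
  f1: (p13, p5, p9) → 47.5996
  f2: (p13, p0, p14) → 66.9163
  f3: (p13, p0, p5) → 25.9212
  f4: (p8, p0, p1) → 96.7686
  f5: (p8, p0, p14) → 71.9601
  f6: (p3, p6, p9) → 45.1463
  f7: (p3, p6, p14) → 72.3449
  f8: (p3, p13, p9) → 32.6525
  f9: (p3, p13, p14) → 39.1280
  f10: (p11, p5, p9) → 35.8095
  f11: (p11, p6, p9) → 67.2834
  f12: (p11, p0, p1) → 48.7554
  f13: (p11, p0, p5) → 17.4498
  f14: (p4, p6, p14) → 39.5699
  f15: (p4, p8, p14) → 65.7130
  f16: (p4, p6, p1) → 24.5702
  f17: (p4, p8, p1) → 69.1474
  f18: (p7, p6, p1) → 40.4165
  f19: (p7, p11, p1) → 17.7576
  f20: (p7, p11, p6) → 40.1321
Σ area = 965.042

Check V−E+F: 12 − 30 + 20 = 2.


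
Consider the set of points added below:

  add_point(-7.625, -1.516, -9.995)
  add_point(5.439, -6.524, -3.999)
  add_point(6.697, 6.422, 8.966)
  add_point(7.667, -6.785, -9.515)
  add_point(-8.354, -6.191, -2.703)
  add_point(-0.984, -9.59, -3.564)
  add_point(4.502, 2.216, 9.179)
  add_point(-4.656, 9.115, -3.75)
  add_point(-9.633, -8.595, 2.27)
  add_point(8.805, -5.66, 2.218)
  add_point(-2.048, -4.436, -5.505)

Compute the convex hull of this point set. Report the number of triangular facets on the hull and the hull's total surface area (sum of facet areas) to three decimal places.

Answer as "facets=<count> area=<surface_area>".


Points on the hull: [0, 2, 3, 4, 5, 6, 7, 8, 9] (9 of 11).

Triangle areas on the boundary:
  f1: (p6, p9, p8) → 102.1831
  f2: (p2, p7, p8) → 163.5531
  f3: (p2, p6, p8) → 25.4459
  f4: (p2, p3, p7) → 172.0850
  f5: (p2, p6, p9) → 24.5801
  f6: (p2, p3, p9) → 69.4822
  f7: (p0, p7, p8) → 90.6656
  f8: (p0, p3, p7) → 102.5357
  f9: (p5, p0, p3) → 66.6767
  f10: (p5, p9, p8) → 58.4840
  f11: (p5, p3, p9) → 57.7381
  f12: (p4, p0, p8) → 4.5572
  f13: (p4, p5, p8) → 22.9707
  f14: (p4, p5, p0) → 35.4091
Σ area = 996.366

Euler characteristic 9−21+14 = 2 ✓

facets=14 area=996.366


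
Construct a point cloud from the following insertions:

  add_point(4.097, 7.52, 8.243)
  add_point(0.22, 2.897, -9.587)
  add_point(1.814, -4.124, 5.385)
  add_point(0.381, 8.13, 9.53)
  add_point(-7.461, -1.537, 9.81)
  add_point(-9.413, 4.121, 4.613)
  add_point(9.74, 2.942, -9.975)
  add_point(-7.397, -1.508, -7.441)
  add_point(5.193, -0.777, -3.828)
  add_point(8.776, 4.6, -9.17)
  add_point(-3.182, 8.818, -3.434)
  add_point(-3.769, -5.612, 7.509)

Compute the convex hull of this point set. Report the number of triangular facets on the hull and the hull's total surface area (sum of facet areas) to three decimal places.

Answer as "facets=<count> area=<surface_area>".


facets=20 area=910.458

Hull vertices (12/12): indices [0, 1, 2, 3, 4, 5, 6, 7, 8, 9, 10, 11].

Per-facet area ½‖(b−a)×(c−a)‖:
  f1: (p0, p4, p11) → 43.7622
  f2: (p7, p4, p5) → 51.6096
  f3: (p7, p4, p11) → 47.4054
  f4: (p10, p7, p5) → 62.9249
  f5: (p3, p4, p5) → 44.9234
  f6: (p3, p0, p4) → 21.7830
  f7: (p3, p10, p5) → 62.2204
  f8: (p3, p10, p0) → 26.7445
  f9: (p2, p0, p6) → 110.3983
  f10: (p2, p0, p11) → 35.5982
  f11: (p9, p0, p6) → 14.9771
  f12: (p9, p10, p0) → 95.3233
  f13: (p8, p7, p11) → 92.5724
  f14: (p8, p2, p11) → 23.3933
  f15: (p8, p7, p6) → 52.4776
  f16: (p8, p2, p6) → 12.6542
  f17: (p1, p10, p7) → 41.1118
  f18: (p1, p9, p10) → 39.2876
  f19: (p1, p7, p6) → 22.5717
  f20: (p1, p9, p6) → 8.7194
Σ area = 910.458

Euler: V−E+F = 12−30+20 = 2.


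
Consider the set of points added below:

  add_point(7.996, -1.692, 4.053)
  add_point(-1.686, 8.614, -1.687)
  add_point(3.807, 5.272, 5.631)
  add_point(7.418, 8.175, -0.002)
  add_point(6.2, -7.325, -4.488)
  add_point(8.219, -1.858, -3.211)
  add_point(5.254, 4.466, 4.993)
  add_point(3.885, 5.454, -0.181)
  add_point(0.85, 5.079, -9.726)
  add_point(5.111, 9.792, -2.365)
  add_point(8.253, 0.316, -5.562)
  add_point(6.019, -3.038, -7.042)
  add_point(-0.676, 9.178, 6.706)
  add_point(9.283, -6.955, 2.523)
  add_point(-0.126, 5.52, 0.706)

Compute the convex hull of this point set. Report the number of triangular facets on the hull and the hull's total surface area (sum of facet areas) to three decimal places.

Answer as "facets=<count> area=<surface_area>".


facets=22 area=577.174

13 of the 15 inputs are extreme points: [0, 1, 2, 3, 4, 6, 8, 9, 10, 11, 12, 13, 14].

Facet areas (half cross-product norm):
  f1: (p8, p9, p1) → 30.2957
  f2: (p12, p9, p1) → 29.3489
  f3: (p4, p8, p1) → 65.7742
  f4: (p4, p12, p13) → 74.4013
  f5: (p3, p12, p9) → 19.2875
  f6: (p14, p12, p1) → 14.8009
  f7: (p14, p4, p1) → 26.1312
  f8: (p14, p4, p12) → 34.8660
  f9: (p6, p3, p12) → 25.5009
  f10: (p10, p8, p9) → 42.9725
  f11: (p10, p3, p9) → 17.7500
  f12: (p10, p4, p13) → 30.6014
  f13: (p10, p3, p13) → 52.3662
  f14: (p0, p12, p13) → 16.6283
  f15: (p0, p3, p13) → 19.0934
  f16: (p0, p6, p3) → 21.5687
  f17: (p11, p4, p8) → 12.9892
  f18: (p11, p10, p8) → 20.6308
  f19: (p11, p10, p4) → 9.4290
  f20: (p2, p6, p12) → 1.4578
  f21: (p2, p0, p12) → 7.5680
  f22: (p2, p0, p6) → 3.7117
Σ area = 577.174

Check V−E+F: 13 − 33 + 22 = 2.


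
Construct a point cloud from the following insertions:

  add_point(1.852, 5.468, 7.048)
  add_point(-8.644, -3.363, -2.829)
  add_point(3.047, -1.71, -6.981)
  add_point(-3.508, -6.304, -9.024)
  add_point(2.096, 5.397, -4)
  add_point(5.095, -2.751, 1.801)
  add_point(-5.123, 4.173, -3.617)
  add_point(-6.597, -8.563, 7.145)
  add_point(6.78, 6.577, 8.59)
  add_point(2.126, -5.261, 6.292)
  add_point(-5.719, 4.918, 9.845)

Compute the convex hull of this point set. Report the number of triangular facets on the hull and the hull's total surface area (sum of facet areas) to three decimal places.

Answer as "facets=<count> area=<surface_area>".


Points on the hull: [1, 2, 3, 4, 5, 6, 7, 8, 9, 10] (10 of 11).

Triangle areas on the boundary:
  f1: (p10, p7, p1) → 75.9883
  f2: (p10, p7, p8) → 85.9877
  f3: (p3, p7, p1) → 45.5528
  f4: (p9, p7, p8) → 46.4088
  f5: (p9, p3, p7) → 73.9854
  f6: (p4, p10, p8) → 82.4569
  f7: (p4, p2, p8) → 48.0777
  f8: (p4, p3, p2) → 27.6526
  f9: (p5, p2, p8) → 45.7010
  f10: (p5, p9, p8) → 34.6131
  f11: (p5, p3, p2) → 35.0604
  f12: (p5, p9, p3) → 41.8065
  f13: (p6, p10, p1) → 56.2684
  f14: (p6, p4, p10) → 49.2909
  f15: (p6, p3, p1) → 35.7904
  f16: (p6, p4, p3) → 43.6235
Σ area = 828.264

Check V−E+F: 10 − 24 + 16 = 2.

facets=16 area=828.264


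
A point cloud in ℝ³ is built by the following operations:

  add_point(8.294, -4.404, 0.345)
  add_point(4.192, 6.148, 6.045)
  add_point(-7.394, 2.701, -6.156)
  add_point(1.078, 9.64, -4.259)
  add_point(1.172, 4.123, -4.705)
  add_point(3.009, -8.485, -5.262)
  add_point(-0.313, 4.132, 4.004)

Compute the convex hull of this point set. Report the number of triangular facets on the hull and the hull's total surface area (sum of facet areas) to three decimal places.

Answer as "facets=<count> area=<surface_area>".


7 of the 7 inputs are extreme points: [0, 1, 2, 3, 4, 5, 6].

Triangle areas on the boundary:
  f1: (p1, p3, p0) → 71.5748
  f2: (p5, p3, p0) → 71.6251
  f3: (p4, p3, p2) → 24.0625
  f4: (p4, p5, p2) → 56.1176
  f5: (p4, p5, p3) → 4.6687
  f6: (p6, p1, p0) → 33.0708
  f7: (p6, p5, p0) → 54.9814
  f8: (p6, p5, p2) → 89.3529
  f9: (p6, p3, p2) → 53.0135
  f10: (p6, p1, p3) → 26.7765
Σ area = 485.244

Euler: V−E+F = 7−15+10 = 2.

facets=10 area=485.244


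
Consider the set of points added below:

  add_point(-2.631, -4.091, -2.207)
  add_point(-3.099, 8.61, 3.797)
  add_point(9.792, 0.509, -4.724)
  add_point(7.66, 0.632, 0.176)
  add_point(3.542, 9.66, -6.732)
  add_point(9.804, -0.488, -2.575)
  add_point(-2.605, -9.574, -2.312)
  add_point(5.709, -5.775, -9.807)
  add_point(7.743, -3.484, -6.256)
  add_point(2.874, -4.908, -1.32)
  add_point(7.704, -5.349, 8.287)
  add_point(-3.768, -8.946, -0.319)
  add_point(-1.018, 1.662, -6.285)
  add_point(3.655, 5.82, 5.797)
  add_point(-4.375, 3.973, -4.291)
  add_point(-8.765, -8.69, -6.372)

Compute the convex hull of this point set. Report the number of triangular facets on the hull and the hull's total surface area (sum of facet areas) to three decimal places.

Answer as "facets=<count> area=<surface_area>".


Points on the hull: [1, 2, 4, 5, 6, 7, 8, 10, 11, 13, 14, 15] (12 of 16).

Area of each hull facet:
  f1: (p7, p4, p15) → 120.4038
  f2: (p14, p4, p15) → 45.3725
  f3: (p14, p1, p15) → 49.2515
  f4: (p14, p1, p4) → 46.5333
  f5: (p2, p7, p4) → 49.8139
  f6: (p6, p7, p15) → 43.0433
  f7: (p6, p7, p10) → 90.1985
  f8: (p8, p10, p5) → 29.4308
  f9: (p8, p7, p10) → 24.9609
  f10: (p8, p2, p5) → 5.6075
  f11: (p8, p2, p7) → 5.9768
  f12: (p13, p1, p10) → 33.2667
  f13: (p13, p10, p5) → 63.6593
  f14: (p13, p1, p4) → 46.1597
  f15: (p13, p2, p5) → 13.1688
  f16: (p13, p2, p4) → 67.1946
  f17: (p11, p6, p15) → 8.8827
  f18: (p11, p6, p10) → 17.4169
  f19: (p11, p1, p15) → 69.8510
  f20: (p11, p1, p10) → 122.3634
Σ area = 952.556

Euler characteristic 12−30+20 = 2 ✓

facets=20 area=952.556


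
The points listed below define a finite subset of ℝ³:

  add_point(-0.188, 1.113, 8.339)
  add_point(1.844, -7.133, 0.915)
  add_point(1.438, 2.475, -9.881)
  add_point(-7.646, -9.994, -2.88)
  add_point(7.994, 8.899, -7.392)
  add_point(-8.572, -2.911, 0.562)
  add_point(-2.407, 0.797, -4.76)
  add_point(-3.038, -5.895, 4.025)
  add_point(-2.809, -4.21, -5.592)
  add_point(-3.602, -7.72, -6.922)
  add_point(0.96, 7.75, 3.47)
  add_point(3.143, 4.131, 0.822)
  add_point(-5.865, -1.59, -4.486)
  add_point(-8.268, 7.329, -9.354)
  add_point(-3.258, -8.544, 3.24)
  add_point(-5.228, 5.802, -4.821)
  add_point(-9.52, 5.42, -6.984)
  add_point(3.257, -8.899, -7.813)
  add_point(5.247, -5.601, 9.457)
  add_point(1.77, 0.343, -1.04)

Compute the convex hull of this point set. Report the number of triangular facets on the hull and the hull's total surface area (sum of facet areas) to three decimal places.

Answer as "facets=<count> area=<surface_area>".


Extreme-point indices: [0, 2, 3, 4, 5, 9, 10, 13, 14, 16, 17, 18] — 12 of 20 on the boundary.

Facet areas (half cross-product norm):
  f1: (p10, p18, p4) → 95.8058
  f2: (p17, p18, p4) → 158.5667
  f3: (p5, p3, p16) → 41.3835
  f4: (p2, p17, p4) → 48.0918
  f5: (p9, p17, p3) → 16.1453
  f6: (p14, p5, p3) → 27.1750
  f7: (p14, p17, p3) → 45.0630
  f8: (p14, p17, p18) → 69.8297
  f9: (p0, p10, p18) → 28.8319
  f10: (p0, p14, p18) → 44.6112
  f11: (p0, p14, p5) → 44.8416
  f12: (p0, p10, p16) → 61.1609
  f13: (p0, p5, p16) → 66.3412
  f14: (p13, p3, p16) → 18.9642
  f15: (p13, p9, p3) → 47.4052
  f16: (p13, p2, p4) → 49.2618
  f17: (p13, p2, p17) → 52.4764
  f18: (p13, p9, p17) → 50.6170
  f19: (p13, p10, p16) → 24.3905
  f20: (p13, p10, p4) → 95.7836
Σ area = 1086.747

Euler characteristic 12−30+20 = 2 ✓

facets=20 area=1086.747


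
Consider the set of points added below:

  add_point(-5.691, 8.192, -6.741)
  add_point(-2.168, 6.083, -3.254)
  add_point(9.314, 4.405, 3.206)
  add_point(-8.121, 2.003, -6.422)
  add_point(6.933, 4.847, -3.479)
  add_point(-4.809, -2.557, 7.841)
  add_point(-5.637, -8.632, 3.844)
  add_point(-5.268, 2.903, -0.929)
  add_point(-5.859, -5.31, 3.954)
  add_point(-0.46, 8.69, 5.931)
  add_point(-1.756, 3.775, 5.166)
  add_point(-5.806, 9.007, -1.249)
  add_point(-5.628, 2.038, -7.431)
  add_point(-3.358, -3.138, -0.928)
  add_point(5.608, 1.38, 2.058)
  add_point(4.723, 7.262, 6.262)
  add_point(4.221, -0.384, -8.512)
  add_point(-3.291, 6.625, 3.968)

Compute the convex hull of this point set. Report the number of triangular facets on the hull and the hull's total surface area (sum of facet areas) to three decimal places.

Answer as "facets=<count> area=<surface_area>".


Points on the hull: [0, 2, 3, 4, 5, 6, 8, 9, 11, 12, 15, 16, 17] (13 of 18).

Area of each hull facet:
  f1: (p16, p6, p2) → 118.4805
  f2: (p5, p6, p2) → 57.3892
  f3: (p5, p17, p9) → 18.6691
  f4: (p11, p17, p9) → 10.9297
  f5: (p11, p5, p3) → 64.4994
  f6: (p11, p5, p17) → 25.1055
  f7: (p15, p5, p2) → 41.5309
  f8: (p15, p5, p9) → 32.7501
  f9: (p8, p6, p3) → 17.9265
  f10: (p8, p5, p3) → 29.3502
  f11: (p8, p5, p6) → 6.6477
  f12: (p12, p6, p3) → 20.0294
  f13: (p12, p16, p6) → 78.8770
  f14: (p4, p15, p2) → 21.6938
  f15: (p4, p16, p2) → 20.0473
  f16: (p0, p11, p9) → 15.7123
  f17: (p0, p15, p9) → 33.6294
  f18: (p0, p4, p15) → 69.1324
  f19: (p0, p4, p16) → 49.4503
  f20: (p0, p12, p16) → 30.5175
  f21: (p0, p11, p3) → 18.4217
  f22: (p0, p12, p3) → 8.3223
Σ area = 789.112

Euler characteristic 13−33+22 = 2 ✓

facets=22 area=789.112


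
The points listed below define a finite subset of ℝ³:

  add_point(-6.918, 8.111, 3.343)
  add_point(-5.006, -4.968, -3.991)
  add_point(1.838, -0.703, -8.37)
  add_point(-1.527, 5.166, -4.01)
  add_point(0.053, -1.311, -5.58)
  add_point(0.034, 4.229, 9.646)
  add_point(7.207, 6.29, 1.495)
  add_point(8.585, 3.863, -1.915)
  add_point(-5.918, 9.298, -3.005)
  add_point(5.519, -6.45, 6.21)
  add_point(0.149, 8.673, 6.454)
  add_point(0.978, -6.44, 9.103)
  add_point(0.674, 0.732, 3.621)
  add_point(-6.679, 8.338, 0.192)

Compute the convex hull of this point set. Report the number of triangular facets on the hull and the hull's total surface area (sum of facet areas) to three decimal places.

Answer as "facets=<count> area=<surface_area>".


Extreme-point indices: [0, 1, 2, 5, 6, 7, 8, 9, 10, 11, 13] — 11 of 14 on the boundary.

Triangle areas on the boundary:
  f1: (p2, p9, p7) → 69.6481
  f2: (p1, p2, p9) → 66.7696
  f3: (p8, p2, p7) → 70.0580
  f4: (p8, p1, p2) → 60.7471
  f5: (p6, p9, p7) → 29.5039
  f6: (p6, p5, p9) → 65.1719
  f7: (p6, p8, p7) → 30.8747
  f8: (p11, p1, p9) → 38.5909
  f9: (p11, p5, p9) → 28.7171
  f10: (p11, p1, p0) → 104.3863
  f11: (p11, p5, p0) → 49.6885
  f12: (p13, p1, p0) → 21.6179
  f13: (p13, p8, p0) → 1.4106
  f14: (p13, p8, p1) → 24.0296
  f15: (p10, p8, p0) → 24.5729
  f16: (p10, p6, p8) → 50.3435
  f17: (p10, p5, p0) → 20.9246
  f18: (p10, p6, p5) → 24.3005
Σ area = 781.356

Euler: V−E+F = 11−27+18 = 2.

facets=18 area=781.356


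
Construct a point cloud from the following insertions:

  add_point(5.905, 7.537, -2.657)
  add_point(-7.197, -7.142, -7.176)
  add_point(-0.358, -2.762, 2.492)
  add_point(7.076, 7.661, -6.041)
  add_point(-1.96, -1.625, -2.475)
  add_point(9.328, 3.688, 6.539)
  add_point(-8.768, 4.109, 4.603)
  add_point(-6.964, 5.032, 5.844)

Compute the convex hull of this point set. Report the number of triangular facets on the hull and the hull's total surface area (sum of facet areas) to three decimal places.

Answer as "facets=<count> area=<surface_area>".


Hull vertices (7/8): indices [0, 1, 2, 3, 5, 6, 7].

Facet areas (half cross-product norm):
  f1: (p3, p1, p6) → 148.9782
  f2: (p3, p1, p5) → 137.6722
  f3: (p2, p1, p6) → 69.7565
  f4: (p2, p1, p5) → 39.8326
  f5: (p0, p3, p5) → 12.8955
  f6: (p7, p2, p6) → 12.7723
  f7: (p7, p2, p5) → 66.2406
  f8: (p7, p0, p5) → 79.3875
  f9: (p7, p3, p6) → 21.0979
  f10: (p7, p0, p3) → 17.2152
Σ area = 605.848

Euler: V−E+F = 7−15+10 = 2.

facets=10 area=605.848


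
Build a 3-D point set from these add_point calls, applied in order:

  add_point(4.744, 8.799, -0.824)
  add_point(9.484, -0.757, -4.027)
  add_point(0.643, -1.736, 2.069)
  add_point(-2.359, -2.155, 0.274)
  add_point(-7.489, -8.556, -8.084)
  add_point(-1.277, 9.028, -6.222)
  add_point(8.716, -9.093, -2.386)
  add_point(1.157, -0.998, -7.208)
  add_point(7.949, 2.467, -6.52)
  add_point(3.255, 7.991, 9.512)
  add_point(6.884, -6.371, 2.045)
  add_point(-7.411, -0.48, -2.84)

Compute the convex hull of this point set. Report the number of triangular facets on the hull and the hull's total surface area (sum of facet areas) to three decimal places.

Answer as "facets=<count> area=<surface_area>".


facets=20 area=851.550

Extreme-point indices: [0, 1, 2, 3, 4, 5, 6, 7, 8, 9, 10, 11] — 12 of 12 on the boundary.

Area of each hull facet:
  f1: (p10, p9, p1) → 70.7306
  f2: (p11, p5, p4) → 48.4472
  f3: (p11, p9, p5) → 95.2580
  f4: (p6, p10, p4) → 47.2859
  f5: (p6, p10, p1) → 22.4492
  f6: (p6, p8, p4) → 103.5747
  f7: (p6, p8, p1) → 11.1002
  f8: (p3, p10, p4) → 57.7567
  f9: (p3, p11, p4) → 29.6470
  f10: (p3, p11, p9) → 41.0705
  f11: (p7, p5, p4) → 52.8142
  f12: (p7, p8, p4) → 10.7424
  f13: (p7, p8, p5) → 38.5328
  f14: (p0, p9, p5) → 35.2457
  f15: (p0, p8, p5) → 36.4671
  f16: (p0, p9, p1) → 56.0255
  f17: (p0, p8, p1) → 19.0169
  f18: (p2, p10, p9) → 46.4741
  f19: (p2, p3, p9) → 18.0785
  f20: (p2, p3, p10) → 10.8327
Σ area = 851.550

Euler characteristic 12−30+20 = 2 ✓


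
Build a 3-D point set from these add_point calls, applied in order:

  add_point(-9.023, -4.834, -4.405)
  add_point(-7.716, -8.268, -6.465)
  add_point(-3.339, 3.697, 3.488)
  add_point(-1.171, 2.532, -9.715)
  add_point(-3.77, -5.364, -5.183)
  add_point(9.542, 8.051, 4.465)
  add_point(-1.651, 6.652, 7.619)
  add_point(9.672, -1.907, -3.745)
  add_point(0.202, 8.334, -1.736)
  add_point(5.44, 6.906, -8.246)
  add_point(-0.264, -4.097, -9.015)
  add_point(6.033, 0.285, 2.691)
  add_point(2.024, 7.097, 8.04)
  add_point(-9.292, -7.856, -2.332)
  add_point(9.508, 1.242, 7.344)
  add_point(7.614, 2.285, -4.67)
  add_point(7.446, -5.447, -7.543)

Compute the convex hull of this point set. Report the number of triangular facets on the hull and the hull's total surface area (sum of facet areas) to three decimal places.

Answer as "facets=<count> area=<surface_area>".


Hull vertices (13/17): indices [0, 1, 3, 5, 6, 7, 8, 9, 10, 12, 13, 14, 16].

Facet areas (half cross-product norm):
  f1: (p6, p12, p8) → 17.9487
  f2: (p6, p14, p13) → 118.9430
  f3: (p6, p14, p12) → 12.7929
  f4: (p16, p14, p13) → 144.9216
  f5: (p16, p14, p7) → 18.9940
  f6: (p0, p3, p8) → 59.5253
  f7: (p0, p6, p13) → 32.8965
  f8: (p0, p6, p8) → 78.5904
  f9: (p9, p3, p8) → 32.8486
  f10: (p9, p16, p7) → 30.3094
  f11: (p9, p16, p3) → 46.4560
  f12: (p1, p0, p3) → 25.2008
  f13: (p1, p16, p13) → 31.5342
  f14: (p1, p0, p13) → 7.1843
  f15: (p5, p14, p12) → 29.7771
  f16: (p5, p12, p8) → 40.4581
  f17: (p5, p9, p8) → 47.3205
  f18: (p5, p14, p7) → 42.2899
  f19: (p5, p9, p7) → 64.5350
  f20: (p10, p16, p3) → 25.4101
  f21: (p10, p1, p3) → 27.7517
  f22: (p10, p1, p16) → 26.1145
Σ area = 961.802

Check V−E+F: 13 − 33 + 22 = 2.

facets=22 area=961.802


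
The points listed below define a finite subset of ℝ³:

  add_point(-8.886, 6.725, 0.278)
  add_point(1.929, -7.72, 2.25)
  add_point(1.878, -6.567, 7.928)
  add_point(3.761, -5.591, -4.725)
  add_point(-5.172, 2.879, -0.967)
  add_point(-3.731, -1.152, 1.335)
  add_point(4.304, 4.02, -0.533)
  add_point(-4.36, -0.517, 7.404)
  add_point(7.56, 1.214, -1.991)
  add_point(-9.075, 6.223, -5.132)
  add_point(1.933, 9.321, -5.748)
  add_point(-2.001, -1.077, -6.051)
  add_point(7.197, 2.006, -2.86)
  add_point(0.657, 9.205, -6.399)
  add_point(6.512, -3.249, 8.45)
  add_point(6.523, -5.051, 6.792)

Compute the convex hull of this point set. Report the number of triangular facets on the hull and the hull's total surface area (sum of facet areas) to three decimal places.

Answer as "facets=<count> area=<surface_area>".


Hull vertices (15/16): indices [0, 1, 2, 3, 5, 6, 7, 8, 9, 10, 11, 12, 13, 14, 15].

Triangle areas on the boundary:
  f1: (p5, p1, p9) → 24.1159
  f2: (p5, p7, p9) → 30.5027
  f3: (p5, p7, p1) → 26.7193
  f4: (p2, p7, p1) → 25.1284
  f5: (p2, p7, p14) → 24.4929
  f6: (p11, p1, p9) → 46.5554
  f7: (p11, p3, p1) → 27.6572
  f8: (p15, p3, p1) → 24.7654
  f9: (p15, p2, p1) → 14.3216
  f10: (p15, p2, p14) → 6.1290
  f11: (p15, p14, p8) → 13.1679
  f12: (p15, p3, p8) → 43.3130
  f13: (p6, p14, p8) → 25.6973
  f14: (p6, p10, p8) → 16.0487
  f15: (p6, p10, p14) → 7.4265
  f16: (p12, p3, p8) → 5.0154
  f17: (p12, p10, p8) → 2.7966
  f18: (p12, p10, p3) → 37.1059
  f19: (p0, p7, p14) → 49.5920
  f20: (p0, p10, p14) → 118.5488
  f21: (p0, p7, p9) → 24.3761
  f22: (p13, p10, p3) → 10.8021
  f23: (p13, p11, p3) → 36.2342
  f24: (p13, p11, p9) → 46.4575
  f25: (p13, p0, p9) → 27.8261
  f26: (p13, p0, p10) → 7.5330
Σ area = 722.329

Euler characteristic 15−39+26 = 2 ✓

facets=26 area=722.329


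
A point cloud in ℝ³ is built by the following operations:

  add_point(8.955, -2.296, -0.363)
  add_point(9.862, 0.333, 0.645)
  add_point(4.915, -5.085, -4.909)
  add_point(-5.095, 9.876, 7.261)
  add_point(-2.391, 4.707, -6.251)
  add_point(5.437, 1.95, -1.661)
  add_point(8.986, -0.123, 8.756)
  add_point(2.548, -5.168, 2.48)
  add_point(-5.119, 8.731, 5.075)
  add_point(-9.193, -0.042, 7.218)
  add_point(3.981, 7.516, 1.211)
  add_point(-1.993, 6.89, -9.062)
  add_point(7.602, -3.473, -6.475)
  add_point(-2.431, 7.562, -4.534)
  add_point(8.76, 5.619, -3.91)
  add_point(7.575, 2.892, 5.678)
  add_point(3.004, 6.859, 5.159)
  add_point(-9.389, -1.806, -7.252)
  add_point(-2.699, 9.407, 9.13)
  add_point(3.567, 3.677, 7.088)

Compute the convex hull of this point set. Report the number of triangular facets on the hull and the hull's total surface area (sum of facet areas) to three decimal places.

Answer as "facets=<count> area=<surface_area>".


15 of the 20 inputs are extreme points: [0, 1, 2, 3, 6, 7, 9, 10, 11, 12, 14, 15, 16, 17, 18].

Facet areas (half cross-product norm):
  f1: (p11, p3, p17) → 96.6554
  f2: (p9, p3, p17) → 77.6491
  f3: (p12, p11, p17) → 82.1170
  f4: (p10, p11, p3) → 66.2364
  f5: (p14, p12, p1) → 28.6727
  f6: (p14, p12, p11) → 56.6252
  f7: (p14, p10, p11) → 41.2928
  f8: (p14, p6, p1) → 21.5519
  f9: (p18, p9, p3) → 16.2880
  f10: (p18, p6, p9) → 87.3447
  f11: (p18, p10, p3) → 16.1567
  f12: (p7, p6, p9) → 69.6977
  f13: (p7, p9, p17) → 92.1724
  f14: (p15, p18, p6) → 26.1448
  f15: (p15, p14, p6) → 13.8827
  f16: (p0, p7, p6) → 34.1426
  f17: (p0, p12, p1) → 7.8285
  f18: (p0, p6, p1) → 11.6831
  f19: (p16, p18, p10) → 11.6905
  f20: (p16, p15, p18) → 14.6437
  f21: (p16, p14, p10) → 9.1509
  f22: (p16, p15, p14) → 30.0449
  f23: (p2, p0, p12) → 10.9721
  f24: (p2, p0, p7) → 23.0704
  f25: (p2, p12, p17) → 21.4529
  f26: (p2, p7, p17) → 57.0781
Σ area = 1024.245

Euler characteristic 15−39+26 = 2 ✓

facets=26 area=1024.245


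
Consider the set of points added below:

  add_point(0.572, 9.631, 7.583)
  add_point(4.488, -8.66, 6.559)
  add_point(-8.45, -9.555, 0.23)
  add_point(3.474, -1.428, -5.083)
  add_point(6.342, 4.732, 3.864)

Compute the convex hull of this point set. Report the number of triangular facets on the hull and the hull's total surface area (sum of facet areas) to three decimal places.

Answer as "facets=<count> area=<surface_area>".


facets=6 area=521.541

Hull vertices (5/5): indices [0, 1, 2, 3, 4].

Area of each hull facet:
  f1: (p3, p0, p2) → 131.0538
  f2: (p3, p0, p4) → 41.1623
  f3: (p1, p0, p2) → 134.4528
  f4: (p1, p0, p4) → 53.6237
  f5: (p1, p3, p2) → 90.6622
  f6: (p1, p3, p4) → 70.5867
Σ area = 521.541

Check V−E+F: 5 − 9 + 6 = 2.


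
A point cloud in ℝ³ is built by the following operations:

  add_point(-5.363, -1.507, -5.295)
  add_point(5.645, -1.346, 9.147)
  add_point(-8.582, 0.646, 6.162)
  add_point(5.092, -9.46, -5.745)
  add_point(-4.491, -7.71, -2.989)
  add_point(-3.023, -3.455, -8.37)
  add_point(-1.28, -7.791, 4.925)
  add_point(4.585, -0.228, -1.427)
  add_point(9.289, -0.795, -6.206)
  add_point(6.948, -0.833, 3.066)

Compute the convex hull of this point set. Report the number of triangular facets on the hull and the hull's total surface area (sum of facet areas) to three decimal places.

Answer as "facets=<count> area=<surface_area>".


Points on the hull: [0, 1, 2, 3, 4, 5, 6, 7, 8, 9] (10 of 10).

Area of each hull facet:
  f1: (p1, p3, p8) → 74.8752
  f2: (p5, p3, p8) → 49.3479
  f3: (p7, p8, p2) → 13.7163
  f4: (p6, p1, p2) → 57.9743
  f5: (p6, p1, p3) → 64.6879
  f6: (p0, p8, p2) → 84.3372
  f7: (p0, p5, p8) → 26.3185
  f8: (p9, p1, p8) → 2.5713
  f9: (p9, p7, p8) → 16.4576
  f10: (p9, p1, p2) → 45.7786
  f11: (p9, p7, p2) → 38.8927
  f12: (p4, p5, p3) → 33.8526
  f13: (p4, p6, p3) → 42.9936
  f14: (p4, p0, p5) → 14.0078
  f15: (p4, p6, p2) → 47.4031
  f16: (p4, p0, p2) → 40.0357
Σ area = 653.250

Check V−E+F: 10 − 24 + 16 = 2.

facets=16 area=653.250


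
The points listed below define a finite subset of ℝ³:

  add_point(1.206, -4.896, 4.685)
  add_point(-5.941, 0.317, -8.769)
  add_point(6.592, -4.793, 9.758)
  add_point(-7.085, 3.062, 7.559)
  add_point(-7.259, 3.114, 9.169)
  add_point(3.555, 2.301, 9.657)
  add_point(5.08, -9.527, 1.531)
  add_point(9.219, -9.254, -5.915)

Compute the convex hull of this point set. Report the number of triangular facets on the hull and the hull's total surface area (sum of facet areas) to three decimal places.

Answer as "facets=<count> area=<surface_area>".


Hull vertices (7/8): indices [1, 2, 3, 4, 5, 6, 7].

Facet areas (half cross-product norm):
  f1: (p1, p6, p4) → 147.5967
  f2: (p1, p6, p7) → 74.8854
  f3: (p5, p1, p7) → 166.8726
  f4: (p2, p6, p7) → 30.9306
  f5: (p2, p5, p7) → 60.7849
  f6: (p2, p6, p4) → 76.4777
  f7: (p2, p5, p4) → 37.1617
  f8: (p3, p1, p4) → 1.8655
  f9: (p3, p5, p4) → 8.7757
  f10: (p3, p5, p1) → 89.6596
Σ area = 695.010

Euler: V−E+F = 7−15+10 = 2.

facets=10 area=695.010


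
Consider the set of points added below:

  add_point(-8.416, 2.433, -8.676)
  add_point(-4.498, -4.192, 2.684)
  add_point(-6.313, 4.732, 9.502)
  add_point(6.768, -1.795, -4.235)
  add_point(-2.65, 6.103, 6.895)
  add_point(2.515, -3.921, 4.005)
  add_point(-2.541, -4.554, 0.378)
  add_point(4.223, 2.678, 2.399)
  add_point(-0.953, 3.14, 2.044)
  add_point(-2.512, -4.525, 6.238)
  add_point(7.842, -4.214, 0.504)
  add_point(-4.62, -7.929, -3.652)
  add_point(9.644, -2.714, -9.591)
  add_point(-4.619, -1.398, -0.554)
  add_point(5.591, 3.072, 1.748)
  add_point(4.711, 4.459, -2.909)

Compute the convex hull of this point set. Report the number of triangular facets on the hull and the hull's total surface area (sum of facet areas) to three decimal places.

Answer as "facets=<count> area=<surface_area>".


facets=18 area=800.023

11 of the 16 inputs are extreme points: [0, 1, 2, 4, 5, 9, 10, 11, 12, 14, 15].

Triangle areas on the boundary:
  f1: (p11, p12, p0) → 97.7413
  f2: (p2, p11, p0) → 105.2505
  f3: (p10, p11, p12) → 70.3987
  f4: (p15, p12, p0) → 79.2408
  f5: (p9, p10, p11) → 60.8574
  f6: (p4, p2, p0) → 39.3075
  f7: (p4, p15, p0) → 87.6516
  f8: (p14, p10, p12) → 39.9370
  f9: (p14, p15, p12) → 25.7572
  f10: (p14, p4, p15) → 24.3393
  f11: (p14, p4, p2) → 13.5322
  f12: (p1, p2, p11) → 17.1681
  f13: (p1, p9, p11) → 10.4904
  f14: (p1, p9, p2) → 21.4928
  f15: (p5, p9, p2) → 27.2023
  f16: (p5, p9, p10) → 3.9435
  f17: (p5, p14, p2) → 52.8572
  f18: (p5, p14, p10) → 22.8552
Σ area = 800.023

Euler: V−E+F = 11−27+18 = 2.


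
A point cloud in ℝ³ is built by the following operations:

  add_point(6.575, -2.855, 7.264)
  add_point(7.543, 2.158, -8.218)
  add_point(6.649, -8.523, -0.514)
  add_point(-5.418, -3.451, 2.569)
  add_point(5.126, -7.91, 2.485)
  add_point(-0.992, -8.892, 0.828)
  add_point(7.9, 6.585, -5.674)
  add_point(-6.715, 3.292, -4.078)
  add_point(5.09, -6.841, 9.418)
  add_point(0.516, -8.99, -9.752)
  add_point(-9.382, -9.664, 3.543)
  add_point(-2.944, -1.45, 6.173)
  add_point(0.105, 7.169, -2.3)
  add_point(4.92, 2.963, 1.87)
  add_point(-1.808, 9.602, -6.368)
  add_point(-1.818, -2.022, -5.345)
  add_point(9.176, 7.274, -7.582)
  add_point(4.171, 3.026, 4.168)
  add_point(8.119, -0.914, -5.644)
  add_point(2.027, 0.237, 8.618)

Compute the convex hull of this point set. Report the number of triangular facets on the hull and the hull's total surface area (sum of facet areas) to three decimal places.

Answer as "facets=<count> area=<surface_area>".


Extreme-point indices: [0, 1, 2, 7, 8, 9, 10, 11, 12, 14, 16, 17, 18, 19] — 14 of 20 on the boundary.

Triangle areas on the boundary:
  f1: (p9, p14, p16) → 101.1420
  f2: (p7, p9, p10) → 106.6680
  f3: (p7, p9, p14) → 62.1048
  f4: (p2, p9, p10) → 86.7115
  f5: (p11, p19, p14) → 48.4074
  f6: (p11, p7, p14) → 46.3296
  f7: (p11, p19, p10) → 16.9571
  f8: (p11, p7, p10) → 63.7832
  f9: (p12, p19, p14) → 7.8602
  f10: (p12, p17, p19) → 18.9118
  f11: (p12, p14, p16) → 26.7387
  f12: (p12, p17, p16) → 45.6013
  f13: (p18, p2, p9) → 48.5448
  f14: (p0, p17, p16) → 40.6683
  f15: (p0, p18, p16) → 51.5149
  f16: (p0, p18, p2) → 44.6964
  f17: (p0, p17, p19) → 15.6608
  f18: (p1, p9, p16) → 8.9349
  f19: (p1, p18, p16) → 8.7582
  f20: (p1, p18, p9) → 23.4334
  f21: (p8, p2, p10) → 78.3146
  f22: (p8, p0, p2) → 22.7647
  f23: (p8, p19, p10) → 59.7954
  f24: (p8, p0, p19) → 13.4368
Σ area = 1047.739

Euler characteristic 14−36+24 = 2 ✓

facets=24 area=1047.739


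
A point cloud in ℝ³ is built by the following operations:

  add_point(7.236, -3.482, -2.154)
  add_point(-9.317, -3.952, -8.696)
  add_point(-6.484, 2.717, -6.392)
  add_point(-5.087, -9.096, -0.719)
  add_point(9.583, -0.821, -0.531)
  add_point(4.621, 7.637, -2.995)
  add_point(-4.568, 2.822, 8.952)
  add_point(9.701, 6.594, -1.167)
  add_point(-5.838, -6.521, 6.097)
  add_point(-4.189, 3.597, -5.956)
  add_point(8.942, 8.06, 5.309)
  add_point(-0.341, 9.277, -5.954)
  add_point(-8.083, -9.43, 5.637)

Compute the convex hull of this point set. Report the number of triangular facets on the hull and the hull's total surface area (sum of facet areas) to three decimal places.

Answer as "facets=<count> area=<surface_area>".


Extreme-point indices: [0, 1, 2, 3, 4, 6, 7, 8, 10, 11, 12] — 11 of 13 on the boundary.

Facet areas (half cross-product norm):
  f1: (p12, p6, p1) → 101.0819
  f2: (p0, p11, p1) → 115.7243
  f3: (p0, p11, p7) → 59.6085
  f4: (p2, p11, p1) → 14.2865
  f5: (p2, p6, p1) → 55.0065
  f6: (p2, p6, p11) → 68.9054
  f7: (p10, p11, p7) → 36.9826
  f8: (p10, p6, p11) → 102.2247
  f9: (p3, p12, p1) → 30.6758
  f10: (p3, p0, p1) → 70.5069
  f11: (p3, p0, p12) → 41.4743
  f12: (p4, p0, p7) → 10.9920
  f13: (p4, p10, p7) → 24.6476
  f14: (p4, p0, p12) → 29.5952
  f15: (p8, p4, p12) → 22.3082
  f16: (p8, p4, p10) → 94.3739
  f17: (p8, p12, p6) → 9.3356
  f18: (p8, p10, p6) → 68.1240
Σ area = 955.854

Check V−E+F: 11 − 27 + 18 = 2.

facets=18 area=955.854


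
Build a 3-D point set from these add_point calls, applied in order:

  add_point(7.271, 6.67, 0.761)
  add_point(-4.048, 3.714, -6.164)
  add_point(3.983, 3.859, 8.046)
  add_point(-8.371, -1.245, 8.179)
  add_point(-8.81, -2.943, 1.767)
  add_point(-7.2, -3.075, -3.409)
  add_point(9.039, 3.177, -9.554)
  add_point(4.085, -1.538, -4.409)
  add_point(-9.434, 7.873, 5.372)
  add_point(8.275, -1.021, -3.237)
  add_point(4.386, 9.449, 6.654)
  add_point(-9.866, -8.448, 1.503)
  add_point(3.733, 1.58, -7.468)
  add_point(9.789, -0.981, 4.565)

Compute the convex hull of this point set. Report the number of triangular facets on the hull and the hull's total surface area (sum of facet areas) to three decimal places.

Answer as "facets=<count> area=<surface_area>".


Extreme-point indices: [0, 1, 2, 3, 5, 6, 7, 8, 9, 10, 11, 13] — 12 of 14 on the boundary.

Triangle areas on the boundary:
  f1: (p1, p6, p10) → 106.1140
  f2: (p3, p13, p11) → 91.9473
  f3: (p9, p13, p11) → 80.0089
  f4: (p9, p6, p13) → 18.5094
  f5: (p0, p10, p13) → 31.5891
  f6: (p0, p6, p13) → 48.9740
  f7: (p0, p6, p10) → 10.7936
  f8: (p5, p6, p11) → 47.4471
  f9: (p5, p1, p6) → 48.5827
  f10: (p2, p10, p13) → 21.8782
  f11: (p2, p3, p13) → 50.2984
  f12: (p2, p3, p10) → 34.7261
  f13: (p8, p1, p10) → 89.6981
  f14: (p8, p3, p10) → 67.0156
  f15: (p8, p5, p1) → 52.4179
  f16: (p8, p3, p11) → 41.9443
  f17: (p8, p5, p11) → 54.8717
  f18: (p7, p6, p11) → 26.7373
  f19: (p7, p9, p11) → 23.9169
  f20: (p7, p9, p6) → 16.6691
Σ area = 964.140

Euler characteristic 12−30+20 = 2 ✓

facets=20 area=964.140


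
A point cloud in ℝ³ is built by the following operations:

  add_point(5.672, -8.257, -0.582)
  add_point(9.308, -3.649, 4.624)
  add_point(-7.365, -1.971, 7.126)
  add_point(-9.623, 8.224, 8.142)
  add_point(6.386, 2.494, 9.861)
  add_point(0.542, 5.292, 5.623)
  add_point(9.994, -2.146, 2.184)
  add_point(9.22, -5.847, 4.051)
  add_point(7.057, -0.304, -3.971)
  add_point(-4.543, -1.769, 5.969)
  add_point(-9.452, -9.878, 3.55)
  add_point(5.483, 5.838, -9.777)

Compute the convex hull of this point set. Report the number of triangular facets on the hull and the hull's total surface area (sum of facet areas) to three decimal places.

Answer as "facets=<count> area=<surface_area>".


facets=18 area=973.922

Hull vertices (11/12): indices [0, 1, 2, 3, 4, 5, 6, 7, 8, 10, 11].

Per-facet area ½‖(b−a)×(c−a)‖:
  f1: (p11, p10, p3) → 210.4609
  f2: (p4, p11, p6) → 70.2729
  f3: (p0, p11, p10) → 129.4298
  f4: (p2, p10, p3) → 24.7138
  f5: (p2, p4, p3) → 76.7025
  f6: (p2, p4, p10) → 54.3226
  f7: (p5, p11, p3) → 76.3702
  f8: (p5, p4, p3) → 31.0160
  f9: (p5, p4, p11) → 59.7062
  f10: (p8, p11, p6) → 15.9559
  f11: (p8, p0, p6) → 26.6304
  f12: (p8, p0, p11) → 17.7769
  f13: (p7, p4, p10) → 100.4912
  f14: (p7, p0, p10) → 45.8983
  f15: (p7, p0, p6) → 13.2261
  f16: (p1, p4, p6) → 12.3406
  f17: (p1, p7, p6) → 3.2017
  f18: (p1, p7, p4) → 5.4060
Σ area = 973.922

Euler: V−E+F = 11−27+18 = 2.


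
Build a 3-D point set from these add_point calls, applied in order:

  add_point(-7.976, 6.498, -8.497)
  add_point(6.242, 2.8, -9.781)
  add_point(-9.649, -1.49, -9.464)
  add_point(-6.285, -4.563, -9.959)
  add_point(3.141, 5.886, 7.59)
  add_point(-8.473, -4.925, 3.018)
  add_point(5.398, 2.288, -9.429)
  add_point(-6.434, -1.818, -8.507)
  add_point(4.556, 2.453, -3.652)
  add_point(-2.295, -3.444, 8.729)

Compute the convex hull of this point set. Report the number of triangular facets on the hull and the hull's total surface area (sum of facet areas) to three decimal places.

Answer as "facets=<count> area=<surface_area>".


facets=12 area=751.598

8 of the 10 inputs are extreme points: [0, 1, 2, 3, 4, 5, 8, 9].

Area of each hull facet:
  f1: (p0, p1, p2) → 60.4976
  f2: (p4, p0, p1) → 126.2261
  f3: (p3, p1, p2) → 31.8522
  f4: (p3, p9, p1) → 135.6353
  f5: (p8, p9, p1) → 19.4762
  f6: (p8, p4, p1) → 13.8495
  f7: (p8, p4, p9) → 64.0167
  f8: (p5, p3, p2) → 29.4958
  f9: (p5, p3, p9) → 47.5431
  f10: (p5, p0, p2) → 52.9949
  f11: (p5, p4, p0) → 128.3840
  f12: (p5, p4, p9) → 41.6267
Σ area = 751.598

Check V−E+F: 8 − 18 + 12 = 2.


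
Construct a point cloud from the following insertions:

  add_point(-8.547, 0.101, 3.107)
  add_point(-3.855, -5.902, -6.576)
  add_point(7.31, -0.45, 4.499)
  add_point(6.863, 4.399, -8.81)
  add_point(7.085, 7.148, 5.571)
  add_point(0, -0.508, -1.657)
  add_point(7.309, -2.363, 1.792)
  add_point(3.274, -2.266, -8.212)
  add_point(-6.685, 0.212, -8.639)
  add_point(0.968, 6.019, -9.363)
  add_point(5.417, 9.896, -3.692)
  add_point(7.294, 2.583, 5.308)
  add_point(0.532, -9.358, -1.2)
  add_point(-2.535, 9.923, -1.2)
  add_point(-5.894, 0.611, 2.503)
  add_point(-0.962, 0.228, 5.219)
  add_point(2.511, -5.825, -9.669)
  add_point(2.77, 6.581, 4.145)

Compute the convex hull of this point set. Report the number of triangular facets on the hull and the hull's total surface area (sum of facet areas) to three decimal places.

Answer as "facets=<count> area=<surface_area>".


Extreme-point indices: [0, 1, 2, 3, 4, 6, 8, 9, 10, 11, 12, 13, 15, 16, 17] — 15 of 18 on the boundary.

Triangle areas on the boundary:
  f1: (p8, p13, p0) → 66.0093
  f2: (p15, p4, p0) → 27.6870
  f3: (p15, p12, p0) → 45.7702
  f4: (p15, p12, p2) → 47.0132
  f5: (p17, p13, p0) → 49.2128
  f6: (p17, p4, p0) → 12.9899
  f7: (p17, p4, p13) → 12.2959
  f8: (p10, p4, p13) → 40.5625
  f9: (p10, p4, p3) → 34.3902
  f10: (p6, p12, p2) → 13.0277
  f11: (p6, p12, p16) → 47.3933
  f12: (p6, p3, p16) → 63.8187
  f13: (p1, p12, p16) → 26.8735
  f14: (p1, p8, p16) → 24.3030
  f15: (p1, p12, p0) → 47.4538
  f16: (p1, p8, p0) → 40.7324
  f17: (p11, p15, p2) → 13.0021
  f18: (p11, p15, p4) → 19.1221
  f19: (p11, p4, p3) → 32.5090
  f20: (p11, p6, p2) → 3.3315
  f21: (p11, p6, p3) → 38.1306
  f22: (p9, p10, p3) → 22.3119
  f23: (p9, p3, p16) → 33.8703
  f24: (p9, p8, p16) → 50.0732
  f25: (p9, p8, p13) → 46.4682
  f26: (p9, p10, p13) → 32.4222
Σ area = 890.774

Check V−E+F: 15 − 39 + 26 = 2.

facets=26 area=890.774


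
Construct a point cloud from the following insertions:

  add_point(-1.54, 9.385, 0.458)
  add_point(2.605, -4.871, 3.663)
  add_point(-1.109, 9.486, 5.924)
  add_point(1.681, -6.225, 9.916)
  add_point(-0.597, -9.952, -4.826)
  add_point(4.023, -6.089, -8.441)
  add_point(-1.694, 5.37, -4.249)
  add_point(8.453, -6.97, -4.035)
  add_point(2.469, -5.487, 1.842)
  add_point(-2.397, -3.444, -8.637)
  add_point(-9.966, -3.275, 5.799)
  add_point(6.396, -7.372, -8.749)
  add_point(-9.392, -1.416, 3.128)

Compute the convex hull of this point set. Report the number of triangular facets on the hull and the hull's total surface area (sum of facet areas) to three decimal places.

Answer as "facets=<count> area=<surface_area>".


facets=16 area=849.060

Extreme-point indices: [0, 2, 3, 4, 6, 7, 9, 10, 11, 12] — 10 of 13 on the boundary.

Area of each hull facet:
  f1: (p3, p2, p10) → 92.9571
  f2: (p3, p2, p7) → 127.0694
  f3: (p4, p9, p10) → 59.8976
  f4: (p4, p3, p10) → 89.8922
  f5: (p4, p3, p7) → 70.2311
  f6: (p12, p2, p10) → 21.3557
  f7: (p12, p9, p10) → 16.4901
  f8: (p6, p12, p9) → 60.1746
  f9: (p0, p2, p7) → 52.8549
  f10: (p0, p12, p2) → 36.9949
  f11: (p0, p6, p12) → 38.9808
  f12: (p11, p6, p9) → 45.2795
  f13: (p11, p4, p7) → 21.6728
  f14: (p11, p4, p9) → 31.2186
  f15: (p11, p0, p7) → 50.6513
  f16: (p11, p0, p6) → 33.3394
Σ area = 849.060

Euler: V−E+F = 10−24+16 = 2.


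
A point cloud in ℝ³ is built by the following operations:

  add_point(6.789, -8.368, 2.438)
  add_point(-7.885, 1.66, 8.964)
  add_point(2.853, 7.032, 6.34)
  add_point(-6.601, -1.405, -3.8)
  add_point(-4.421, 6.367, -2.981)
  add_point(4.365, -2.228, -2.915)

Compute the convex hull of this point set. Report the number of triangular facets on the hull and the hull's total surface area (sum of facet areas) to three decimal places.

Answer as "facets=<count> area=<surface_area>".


facets=8 area=532.534

Hull vertices (6/6): indices [0, 1, 2, 3, 4, 5].

Facet areas (half cross-product norm):
  f1: (p2, p0, p1) → 99.4346
  f2: (p3, p0, p1) → 105.7185
  f3: (p4, p2, p1) → 66.9100
  f4: (p4, p3, p1) → 51.1389
  f5: (p5, p3, p0) → 43.2101
  f6: (p5, p4, p3) → 43.8166
  f7: (p5, p2, p0) → 55.7337
  f8: (p5, p4, p2) → 66.5714
Σ area = 532.534

Euler: V−E+F = 6−12+8 = 2.


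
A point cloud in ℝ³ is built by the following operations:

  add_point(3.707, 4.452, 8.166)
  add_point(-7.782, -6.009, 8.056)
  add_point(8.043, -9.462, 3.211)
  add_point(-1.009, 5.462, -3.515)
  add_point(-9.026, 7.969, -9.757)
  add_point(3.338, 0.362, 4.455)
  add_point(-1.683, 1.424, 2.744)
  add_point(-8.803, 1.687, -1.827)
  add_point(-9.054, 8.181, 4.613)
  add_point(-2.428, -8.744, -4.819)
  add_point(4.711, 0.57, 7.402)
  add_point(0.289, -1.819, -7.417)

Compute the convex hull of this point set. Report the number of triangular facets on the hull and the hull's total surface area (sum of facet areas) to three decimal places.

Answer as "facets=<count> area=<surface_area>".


Extreme-point indices: [0, 1, 2, 3, 4, 7, 8, 9, 10, 11] — 10 of 12 on the boundary.

Per-facet area ½‖(b−a)×(c−a)‖:
  f1: (p4, p0, p8) → 95.6851
  f2: (p1, p0, p8) → 92.2767
  f3: (p3, p0, p2) → 96.5613
  f4: (p3, p4, p0) → 34.1496
  f5: (p10, p0, p2) → 4.6099
  f6: (p10, p1, p2) → 79.6334
  f7: (p10, p1, p0) → 28.1629
  f8: (p9, p1, p2) → 91.1096
  f9: (p11, p9, p2) → 52.0480
  f10: (p11, p9, p4) → 48.2653
  f11: (p11, p3, p2) → 62.4483
  f12: (p11, p3, p4) → 43.7021
  f13: (p7, p9, p4) → 59.8989
  f14: (p7, p9, p1) → 73.7301
  f15: (p7, p4, p8) → 46.0087
  f16: (p7, p1, p8) → 57.0995
Σ area = 965.389

Euler: V−E+F = 10−24+16 = 2.

facets=16 area=965.389
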